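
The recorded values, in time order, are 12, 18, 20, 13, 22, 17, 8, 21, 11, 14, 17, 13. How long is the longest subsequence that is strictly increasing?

4

Let dp[i] be the length of the longest such subsequence ending at index i:
i:      1  2  3  4  5  6  7  8  9 10 11 12
a[i]:  12 18 20 13 22 17  8 21 11 14 17 13
dp:     1  2  3  2  4  3  1  4  2  3  4  3
Maximum dp value is 4.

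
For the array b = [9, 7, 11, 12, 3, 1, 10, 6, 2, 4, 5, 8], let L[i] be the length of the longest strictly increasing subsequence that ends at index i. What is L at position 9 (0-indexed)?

3

dp[i] = 1 + max{dp[j] : j<i, b[j]<b[i]} (or 1 if no such j):
i:      0  1  2  3  4  5  6  7  8  9 10 11
b[i]:   9  7 11 12  3  1 10  6  2  4  5  8
dp:     1  1  2  3  1  1  2  2  2  3  4  5
At index 9 the value is 3.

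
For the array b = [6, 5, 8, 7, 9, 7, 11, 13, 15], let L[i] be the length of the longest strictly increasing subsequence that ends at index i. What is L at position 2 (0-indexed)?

2

dp[i] = 1 + max{dp[j] : j<i, b[j]<b[i]} (or 1 if no such j):
i:      0  1  2  3  4  5  6  7  8
b[i]:   6  5  8  7  9  7 11 13 15
dp:     1  1  2  2  3  2  4  5  6
At index 2 the value is 2.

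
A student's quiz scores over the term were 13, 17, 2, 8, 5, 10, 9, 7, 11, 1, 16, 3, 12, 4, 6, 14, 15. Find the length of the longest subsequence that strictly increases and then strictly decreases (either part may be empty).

7

inc[i] = longest strictly increasing subsequence ending at i; dec[i] = longest strictly decreasing subsequence starting at i:
i:      1  2  3  4  5  6  7  8  9 10 11 12 13 14 15 16 17
a[i]:  13 17  2  8  5 10  9  7 11  1 16  3 12  4  6 14 15
inc:    1  2  1  2  2  3  3  3  4  1  5  2  5  3  4  6  7
dec:    5  5  2  3  2  4  3  2  2  1  3  1  2  1  1  1  1
Best peak at i=11 (value 16): inc=5, dec=3, length 5+3−1 = 7.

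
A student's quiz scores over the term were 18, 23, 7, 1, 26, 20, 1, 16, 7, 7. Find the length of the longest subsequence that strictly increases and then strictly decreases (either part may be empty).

inc[i] = longest strictly increasing subsequence ending at i; dec[i] = longest strictly decreasing subsequence starting at i:
i:      1  2  3  4  5  6  7  8  9 10
a[i]:  18 23  7  1 26 20  1 16  7  7
inc:    1  2  1  1  3  2  1  2  2  2
dec:    3  4  2  1  4  3  1  2  1  1
Best peak at i=5 (value 26): inc=3, dec=4, length 3+4−1 = 6.

6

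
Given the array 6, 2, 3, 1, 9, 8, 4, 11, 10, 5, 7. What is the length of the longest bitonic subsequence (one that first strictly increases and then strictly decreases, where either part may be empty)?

inc[i] = longest strictly increasing subsequence ending at i; dec[i] = longest strictly decreasing subsequence starting at i:
i:      1  2  3  4  5  6  7  8  9 10 11
a[i]:   6  2  3  1  9  8  4 11 10  5  7
inc:    1  1  2  1  3  3  3  4  4  4  5
dec:    3  2  2  1  3  2  1  3  2  1  1
Best peak at i=8 (value 11): inc=4, dec=3, length 4+3−1 = 6.

6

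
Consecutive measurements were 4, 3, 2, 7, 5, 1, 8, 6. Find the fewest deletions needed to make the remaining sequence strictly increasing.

5

Fewest deletions = n − (longest strictly increasing subsequence).
i:     1 2 3 4 5 6 7 8
a[i]:  4 3 2 7 5 1 8 6
dp:    1 1 1 2 2 1 3 3
max dp = 3, so deletions = 8 − 3 = 5.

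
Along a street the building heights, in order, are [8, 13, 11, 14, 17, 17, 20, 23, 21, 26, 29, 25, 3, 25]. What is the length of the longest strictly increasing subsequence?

8

Let dp[i] be the length of the longest such subsequence ending at index i:
i:      1  2  3  4  5  6  7  8  9 10 11 12 13 14
a[i]:   8 13 11 14 17 17 20 23 21 26 29 25  3 25
dp:     1  2  2  3  4  4  5  6  6  7  8  7  1  7
Maximum dp value is 8.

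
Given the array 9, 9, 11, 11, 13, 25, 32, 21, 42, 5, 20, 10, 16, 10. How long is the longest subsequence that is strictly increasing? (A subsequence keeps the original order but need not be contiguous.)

6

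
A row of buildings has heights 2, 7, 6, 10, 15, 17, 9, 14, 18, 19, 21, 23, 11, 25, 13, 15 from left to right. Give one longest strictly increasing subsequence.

Patience tails give the LIS length; then backtrack through the dp parents:
2 → extends → [2]
7 → extends → [2, 7]
6 → replaces 7 → [2, 6]
10 → extends → [2, 6, 10]
15 → extends → [2, 6, 10, 15]
17 → extends → [2, 6, 10, 15, 17]
9 → replaces 10 → [2, 6, 9, 15, 17]
14 → replaces 15 → [2, 6, 9, 14, 17]
18 → extends → [2, 6, 9, 14, 17, 18]
19 → extends → [2, 6, 9, 14, 17, 18, 19]
21 → extends → [2, 6, 9, 14, 17, 18, 19, 21]
23 → extends → [2, 6, 9, 14, 17, 18, 19, 21, 23]
11 → replaces 14 → [2, 6, 9, 11, 17, 18, 19, 21, 23]
25 → extends → [2, 6, 9, 11, 17, 18, 19, 21, 23, 25]
13 → replaces 17 → [2, 6, 9, 11, 13, 18, 19, 21, 23, 25]
15 → replaces 18 → [2, 6, 9, 11, 13, 15, 19, 21, 23, 25]
Length 10; one witness is 2, 7, 10, 15, 17, 18, 19, 21, 23, 25.

2, 7, 10, 15, 17, 18, 19, 21, 23, 25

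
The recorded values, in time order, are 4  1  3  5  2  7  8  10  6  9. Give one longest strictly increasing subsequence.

Patience tails give the LIS length; then backtrack through the dp parents:
4 → extends → [4]
1 → replaces 4 → [1]
3 → extends → [1, 3]
5 → extends → [1, 3, 5]
2 → replaces 3 → [1, 2, 5]
7 → extends → [1, 2, 5, 7]
8 → extends → [1, 2, 5, 7, 8]
10 → extends → [1, 2, 5, 7, 8, 10]
6 → replaces 7 → [1, 2, 5, 6, 8, 10]
9 → replaces 10 → [1, 2, 5, 6, 8, 9]
Length 6; one witness is 1, 3, 5, 7, 8, 10.

1, 3, 5, 7, 8, 10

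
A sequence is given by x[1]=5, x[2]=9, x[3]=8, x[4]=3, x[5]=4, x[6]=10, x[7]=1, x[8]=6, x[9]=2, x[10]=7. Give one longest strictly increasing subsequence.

Patience tails give the LIS length; then backtrack through the dp parents:
5 → extends → [5]
9 → extends → [5, 9]
8 → replaces 9 → [5, 8]
3 → replaces 5 → [3, 8]
4 → replaces 8 → [3, 4]
10 → extends → [3, 4, 10]
1 → replaces 3 → [1, 4, 10]
6 → replaces 10 → [1, 4, 6]
2 → replaces 4 → [1, 2, 6]
7 → extends → [1, 2, 6, 7]
Length 4; one witness is 3, 4, 6, 7.

3, 4, 6, 7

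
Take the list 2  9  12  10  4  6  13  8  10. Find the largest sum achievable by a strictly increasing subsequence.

Let S[i] be the best sum of a strictly increasing subsequence ending at i:
i:      1  2  3  4  5  6  7  8  9
a[i]:   2  9 12 10  4  6 13  8 10
S:      2 11 23 21  6 12 36 20 30
Maximum is 36 (e.g. 2 + 9 + 12 + 13).

36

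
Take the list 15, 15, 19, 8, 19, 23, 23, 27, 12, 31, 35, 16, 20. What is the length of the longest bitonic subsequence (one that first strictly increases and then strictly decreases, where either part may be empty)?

7

inc[i] = longest strictly increasing subsequence ending at i; dec[i] = longest strictly decreasing subsequence starting at i:
i:      1  2  3  4  5  6  7  8  9 10 11 12 13
a[i]:  15 15 19  8 19 23 23 27 12 31 35 16 20
inc:    1  1  2  1  2  3  3  4  2  5  6  3  4
dec:    2  2  2  1  2  2  2  2  1  2  2  1  1
Best peak at i=11 (value 35): inc=6, dec=2, length 6+2−1 = 7.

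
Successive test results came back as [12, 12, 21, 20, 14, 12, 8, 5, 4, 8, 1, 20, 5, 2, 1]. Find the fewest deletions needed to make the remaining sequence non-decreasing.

11

Fewest deletions = n − (longest non-decreasing subsequence).
i:      1  2  3  4  5  6  7  8  9 10 11 12 13 14 15
a[i]:  12 12 21 20 14 12  8  5  4  8  1 20  5  2  1
dp:     1  2  3  3  3  3  1  1  1  2  1  4  2  2  2
max dp = 4, so deletions = 15 − 4 = 11.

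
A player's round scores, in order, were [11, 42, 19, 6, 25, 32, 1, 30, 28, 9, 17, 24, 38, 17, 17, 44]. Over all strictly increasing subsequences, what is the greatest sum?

Let S[i] be the best sum of a strictly increasing subsequence ending at i:
i:       1   2   3   4   5   6   7   8   9  10  11  12  13  14  15  16
a[i]:   11  42  19   6  25  32   1  30  28   9  17  24  38  17  17  44
S:      11  53  30   6  55  87   1  85  83  15  32  56 125  32  32 169
Maximum is 169 (e.g. 11 + 19 + 25 + 32 + 38 + 44).

169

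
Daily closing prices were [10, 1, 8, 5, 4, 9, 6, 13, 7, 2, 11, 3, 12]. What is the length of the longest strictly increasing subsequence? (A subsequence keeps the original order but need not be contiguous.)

6

Let dp[i] be the length of the longest such subsequence ending at index i:
i:      1  2  3  4  5  6  7  8  9 10 11 12 13
a[i]:  10  1  8  5  4  9  6 13  7  2 11  3 12
dp:     1  1  2  2  2  3  3  4  4  2  5  3  6
Maximum dp value is 6.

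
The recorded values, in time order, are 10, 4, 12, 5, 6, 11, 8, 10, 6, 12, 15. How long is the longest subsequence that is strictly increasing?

7

Track the smallest tail for each achievable length (strict):
10 → extends → [10]
4 → replaces 10 → [4]
12 → extends → [4, 12]
5 → replaces 12 → [4, 5]
6 → extends → [4, 5, 6]
11 → extends → [4, 5, 6, 11]
8 → replaces 11 → [4, 5, 6, 8]
10 → extends → [4, 5, 6, 8, 10]
6 → already a tail → [4, 5, 6, 8, 10]
12 → extends → [4, 5, 6, 8, 10, 12]
15 → extends → [4, 5, 6, 8, 10, 12, 15]
Seven tails, so the longest strictly increasing subsequence has length 7 (e.g. 4, 5, 6, 8, 10, 12, 15).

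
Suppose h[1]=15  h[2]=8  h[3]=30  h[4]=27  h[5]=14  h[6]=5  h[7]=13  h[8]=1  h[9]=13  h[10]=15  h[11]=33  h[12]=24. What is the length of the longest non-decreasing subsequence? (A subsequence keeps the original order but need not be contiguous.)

5

Let dp[i] be the length of the longest such subsequence ending at index i:
i:      1  2  3  4  5  6  7  8  9 10 11 12
h[i]:  15  8 30 27 14  5 13  1 13 15 33 24
dp:     1  1  2  2  2  1  2  1  3  4  5  5
Maximum dp value is 5.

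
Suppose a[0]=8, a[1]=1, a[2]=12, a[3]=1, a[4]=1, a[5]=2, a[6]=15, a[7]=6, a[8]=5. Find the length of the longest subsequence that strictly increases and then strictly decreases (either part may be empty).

inc[i] = longest strictly increasing subsequence ending at i; dec[i] = longest strictly decreasing subsequence starting at i:
i:      0  1  2  3  4  5  6  7  8
a[i]:   8  1 12  1  1  2 15  6  5
inc:    1  1  2  1  1  2  3  3  3
dec:    3  1  3  1  1  1  3  2  1
Best peak at i=6 (value 15): inc=3, dec=3, length 3+3−1 = 5.

5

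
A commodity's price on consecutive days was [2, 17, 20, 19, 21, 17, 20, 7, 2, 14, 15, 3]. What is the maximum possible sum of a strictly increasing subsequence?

Let S[i] be the best sum of a strictly increasing subsequence ending at i:
i:      1  2  3  4  5  6  7  8  9 10 11 12
a[i]:   2 17 20 19 21 17 20  7  2 14 15  3
S:      2 19 39 38 60 19 58  9  2 23 38  5
Maximum is 60 (e.g. 2 + 17 + 20 + 21).

60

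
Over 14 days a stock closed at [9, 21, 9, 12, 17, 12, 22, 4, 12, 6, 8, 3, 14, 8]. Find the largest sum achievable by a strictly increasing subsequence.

60

Let S[i] be the best sum of a strictly increasing subsequence ending at i:
i:      1  2  3  4  5  6  7  8  9 10 11 12 13 14
a[i]:   9 21  9 12 17 12 22  4 12  6  8  3 14  8
S:      9 30  9 21 38 21 60  4 21 10 18  3 35 18
Maximum is 60 (e.g. 9 + 12 + 17 + 22).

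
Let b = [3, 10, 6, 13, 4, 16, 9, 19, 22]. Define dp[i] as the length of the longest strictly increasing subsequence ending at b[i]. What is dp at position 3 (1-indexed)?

dp[i] = 1 + max{dp[j] : j<i, b[j]<b[i]} (or 1 if no such j):
i:      1  2  3  4  5  6  7  8  9
b[i]:   3 10  6 13  4 16  9 19 22
dp:     1  2  2  3  2  4  3  5  6
At index 3 the value is 2.

2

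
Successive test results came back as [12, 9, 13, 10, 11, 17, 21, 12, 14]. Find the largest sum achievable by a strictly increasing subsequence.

68

Let S[i] be the best sum of a strictly increasing subsequence ending at i:
i:      1  2  3  4  5  6  7  8  9
a[i]:  12  9 13 10 11 17 21 12 14
S:     12  9 25 19 30 47 68 42 56
Maximum is 68 (e.g. 9 + 10 + 11 + 17 + 21).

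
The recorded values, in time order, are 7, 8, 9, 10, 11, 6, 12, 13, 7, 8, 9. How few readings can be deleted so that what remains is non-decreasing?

Fewest deletions = n − (longest non-decreasing subsequence).
i:      1  2  3  4  5  6  7  8  9 10 11
a[i]:   7  8  9 10 11  6 12 13  7  8  9
dp:     1  2  3  4  5  1  6  7  2  3  4
max dp = 7, so deletions = 11 − 7 = 4.

4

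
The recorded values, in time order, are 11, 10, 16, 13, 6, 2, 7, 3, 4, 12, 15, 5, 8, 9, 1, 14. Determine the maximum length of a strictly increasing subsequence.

7

Let dp[i] be the length of the longest such subsequence ending at index i:
i:      1  2  3  4  5  6  7  8  9 10 11 12 13 14 15 16
a[i]:  11 10 16 13  6  2  7  3  4 12 15  5  8  9  1 14
dp:     1  1  2  2  1  1  2  2  3  4  5  4  5  6  1  7
Maximum dp value is 7.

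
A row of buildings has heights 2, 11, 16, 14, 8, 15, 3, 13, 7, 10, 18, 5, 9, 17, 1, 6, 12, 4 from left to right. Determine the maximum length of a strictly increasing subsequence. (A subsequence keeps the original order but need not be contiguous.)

Track the smallest tail for each achievable length (strict):
2 → extends → [2]
11 → extends → [2, 11]
16 → extends → [2, 11, 16]
14 → replaces 16 → [2, 11, 14]
8 → replaces 11 → [2, 8, 14]
15 → extends → [2, 8, 14, 15]
3 → replaces 8 → [2, 3, 14, 15]
13 → replaces 14 → [2, 3, 13, 15]
7 → replaces 13 → [2, 3, 7, 15]
10 → replaces 15 → [2, 3, 7, 10]
18 → extends → [2, 3, 7, 10, 18]
5 → replaces 7 → [2, 3, 5, 10, 18]
9 → replaces 10 → [2, 3, 5, 9, 18]
17 → replaces 18 → [2, 3, 5, 9, 17]
1 → replaces 2 → [1, 3, 5, 9, 17]
6 → replaces 9 → [1, 3, 5, 6, 17]
12 → replaces 17 → [1, 3, 5, 6, 12]
4 → replaces 5 → [1, 3, 4, 6, 12]
Five tails, so the longest strictly increasing subsequence has length 5 (e.g. 2, 11, 14, 15, 18).

5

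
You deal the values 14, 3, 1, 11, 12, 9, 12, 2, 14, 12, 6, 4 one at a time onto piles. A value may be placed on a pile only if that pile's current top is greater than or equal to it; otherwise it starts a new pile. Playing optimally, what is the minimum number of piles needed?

Place each on the leftmost legal pile:
14 → new pile 1 (tops now [14])
3 → pile 1 (tops now [3])
1 → pile 1 (tops now [1])
11 → new pile 2 (tops now [1, 11])
12 → new pile 3 (tops now [1, 11, 12])
9 → pile 2 (tops now [1, 9, 12])
12 → pile 3 (tops now [1, 9, 12])
2 → pile 2 (tops now [1, 2, 12])
14 → new pile 4 (tops now [1, 2, 12, 14])
12 → pile 3 (tops now [1, 2, 12, 14])
6 → pile 3 (tops now [1, 2, 6, 14])
4 → pile 3 (tops now [1, 2, 4, 14])
Four piles.

4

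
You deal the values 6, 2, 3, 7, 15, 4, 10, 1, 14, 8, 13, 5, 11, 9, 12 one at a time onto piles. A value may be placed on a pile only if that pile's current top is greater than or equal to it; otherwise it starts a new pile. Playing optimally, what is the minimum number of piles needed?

6

Place each on the leftmost legal pile:
6 → new pile 1 (tops now [6])
2 → pile 1 (tops now [2])
3 → new pile 2 (tops now [2, 3])
7 → new pile 3 (tops now [2, 3, 7])
15 → new pile 4 (tops now [2, 3, 7, 15])
4 → pile 3 (tops now [2, 3, 4, 15])
10 → pile 4 (tops now [2, 3, 4, 10])
1 → pile 1 (tops now [1, 3, 4, 10])
14 → new pile 5 (tops now [1, 3, 4, 10, 14])
8 → pile 4 (tops now [1, 3, 4, 8, 14])
13 → pile 5 (tops now [1, 3, 4, 8, 13])
5 → pile 4 (tops now [1, 3, 4, 5, 13])
11 → pile 5 (tops now [1, 3, 4, 5, 11])
9 → pile 5 (tops now [1, 3, 4, 5, 9])
12 → new pile 6 (tops now [1, 3, 4, 5, 9, 12])
Six piles.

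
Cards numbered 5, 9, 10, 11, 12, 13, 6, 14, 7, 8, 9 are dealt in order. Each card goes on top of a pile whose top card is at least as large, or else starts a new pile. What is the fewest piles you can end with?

7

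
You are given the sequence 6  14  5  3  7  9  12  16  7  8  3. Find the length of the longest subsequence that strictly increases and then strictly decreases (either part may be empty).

7

inc[i] = longest strictly increasing subsequence ending at i; dec[i] = longest strictly decreasing subsequence starting at i:
i:      1  2  3  4  5  6  7  8  9 10 11
a[i]:   6 14  5  3  7  9 12 16  7  8  3
inc:    1  2  1  1  2  3  4  5  2  3  1
dec:    3  4  2  1  2  3  3  3  2  2  1
Best peak at i=8 (value 16): inc=5, dec=3, length 5+3−1 = 7.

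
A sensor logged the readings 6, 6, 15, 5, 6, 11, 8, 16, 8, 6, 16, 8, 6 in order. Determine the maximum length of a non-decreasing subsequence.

Track the smallest tail for each achievable length (allowing ties):
6 → extends → [6]
6 → extends → [6, 6]
15 → extends → [6, 6, 15]
5 → replaces 6 → [5, 6, 15]
6 → replaces 15 → [5, 6, 6]
11 → extends → [5, 6, 6, 11]
8 → replaces 11 → [5, 6, 6, 8]
16 → extends → [5, 6, 6, 8, 16]
8 → replaces 16 → [5, 6, 6, 8, 8]
6 → replaces 8 → [5, 6, 6, 6, 8]
16 → extends → [5, 6, 6, 6, 8, 16]
8 → replaces 16 → [5, 6, 6, 6, 8, 8]
6 → replaces 8 → [5, 6, 6, 6, 6, 8]
Six tails, so the longest non-decreasing subsequence has length 6 (e.g. 6, 6, 6, 11, 16, 16).

6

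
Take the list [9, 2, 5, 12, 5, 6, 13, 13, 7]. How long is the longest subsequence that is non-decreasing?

6

Track the smallest tail for each achievable length (allowing ties):
9 → extends → [9]
2 → replaces 9 → [2]
5 → extends → [2, 5]
12 → extends → [2, 5, 12]
5 → replaces 12 → [2, 5, 5]
6 → extends → [2, 5, 5, 6]
13 → extends → [2, 5, 5, 6, 13]
13 → extends → [2, 5, 5, 6, 13, 13]
7 → replaces 13 → [2, 5, 5, 6, 7, 13]
Six tails, so the longest non-decreasing subsequence has length 6 (e.g. 2, 5, 5, 6, 13, 13).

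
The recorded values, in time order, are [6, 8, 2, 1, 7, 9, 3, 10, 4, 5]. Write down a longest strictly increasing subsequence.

6, 8, 9, 10

Patience tails give the LIS length; then backtrack through the dp parents:
6 → extends → [6]
8 → extends → [6, 8]
2 → replaces 6 → [2, 8]
1 → replaces 2 → [1, 8]
7 → replaces 8 → [1, 7]
9 → extends → [1, 7, 9]
3 → replaces 7 → [1, 3, 9]
10 → extends → [1, 3, 9, 10]
4 → replaces 9 → [1, 3, 4, 10]
5 → replaces 10 → [1, 3, 4, 5]
Length 4; one witness is 6, 8, 9, 10.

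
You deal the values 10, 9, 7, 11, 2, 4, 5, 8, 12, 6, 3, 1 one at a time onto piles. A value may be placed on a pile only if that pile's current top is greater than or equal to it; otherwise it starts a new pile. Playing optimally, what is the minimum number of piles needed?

The minimum number of non-increasing subsequences covering a sequence equals the length of its longest strictly increasing subsequence.
LIS length is 5 (e.g. 2, 4, 5, 8, 12), so 5 piles are needed.

5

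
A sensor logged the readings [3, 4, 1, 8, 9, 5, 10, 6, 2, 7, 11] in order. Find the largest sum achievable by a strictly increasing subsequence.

45

Let S[i] be the best sum of a strictly increasing subsequence ending at i:
i:      1  2  3  4  5  6  7  8  9 10 11
a[i]:   3  4  1  8  9  5 10  6  2  7 11
S:      3  7  1 15 24 12 34 18  3 25 45
Maximum is 45 (e.g. 3 + 4 + 8 + 9 + 10 + 11).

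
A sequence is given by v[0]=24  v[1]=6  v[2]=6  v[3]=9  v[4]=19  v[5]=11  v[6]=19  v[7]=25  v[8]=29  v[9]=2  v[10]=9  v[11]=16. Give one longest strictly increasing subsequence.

Patience tails give the LIS length; then backtrack through the dp parents:
24 → extends → [24]
6 → replaces 24 → [6]
6 → already a tail → [6]
9 → extends → [6, 9]
19 → extends → [6, 9, 19]
11 → replaces 19 → [6, 9, 11]
19 → extends → [6, 9, 11, 19]
25 → extends → [6, 9, 11, 19, 25]
29 → extends → [6, 9, 11, 19, 25, 29]
2 → replaces 6 → [2, 9, 11, 19, 25, 29]
9 → already a tail → [2, 9, 11, 19, 25, 29]
16 → replaces 19 → [2, 9, 11, 16, 25, 29]
Length 6; one witness is 6, 9, 11, 19, 25, 29.

6, 9, 11, 19, 25, 29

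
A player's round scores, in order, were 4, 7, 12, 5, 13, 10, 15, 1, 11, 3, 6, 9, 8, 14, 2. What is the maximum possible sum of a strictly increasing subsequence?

51

Let S[i] be the best sum of a strictly increasing subsequence ending at i:
i:      1  2  3  4  5  6  7  8  9 10 11 12 13 14 15
a[i]:   4  7 12  5 13 10 15  1 11  3  6  9  8 14  2
S:      4 11 23  9 36 21 51  1 32  4 15 24 23 50  3
Maximum is 51 (e.g. 4 + 7 + 12 + 13 + 15).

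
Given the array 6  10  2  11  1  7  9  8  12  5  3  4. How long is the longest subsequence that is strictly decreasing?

5

Negate each value so 'decreasing' becomes 'increasing', then run patience tails on the negated sequence:
-6 → extends → [-6]
-10 → replaces -6 → [-10]
-2 → extends → [-10, -2]
-11 → replaces -10 → [-11, -2]
-1 → extends → [-11, -2, -1]
-7 → replaces -2 → [-11, -7, -1]
-9 → replaces -7 → [-11, -9, -1]
-8 → replaces -1 → [-11, -9, -8]
-12 → replaces -11 → [-12, -9, -8]
-5 → extends → [-12, -9, -8, -5]
-3 → extends → [-12, -9, -8, -5, -3]
-4 → replaces -3 → [-12, -9, -8, -5, -4]
Five tails, so the longest strictly decreasing subsequence of the original has length 5.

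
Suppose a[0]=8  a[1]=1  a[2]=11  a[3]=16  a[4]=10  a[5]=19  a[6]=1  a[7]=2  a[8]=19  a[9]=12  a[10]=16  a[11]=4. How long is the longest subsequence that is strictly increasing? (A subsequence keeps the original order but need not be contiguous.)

Track the smallest tail for each achievable length (strict):
8 → extends → [8]
1 → replaces 8 → [1]
11 → extends → [1, 11]
16 → extends → [1, 11, 16]
10 → replaces 11 → [1, 10, 16]
19 → extends → [1, 10, 16, 19]
1 → already a tail → [1, 10, 16, 19]
2 → replaces 10 → [1, 2, 16, 19]
19 → already a tail → [1, 2, 16, 19]
12 → replaces 16 → [1, 2, 12, 19]
16 → replaces 19 → [1, 2, 12, 16]
4 → replaces 12 → [1, 2, 4, 16]
Four tails, so the longest strictly increasing subsequence has length 4 (e.g. 8, 11, 16, 19).

4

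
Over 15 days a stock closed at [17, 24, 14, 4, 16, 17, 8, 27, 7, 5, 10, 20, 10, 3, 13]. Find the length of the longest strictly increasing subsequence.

4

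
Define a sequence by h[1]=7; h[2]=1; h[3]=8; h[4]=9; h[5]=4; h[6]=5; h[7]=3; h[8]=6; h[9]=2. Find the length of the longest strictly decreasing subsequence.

Negate each value so 'decreasing' becomes 'increasing', then run patience tails on the negated sequence:
-7 → extends → [-7]
-1 → extends → [-7, -1]
-8 → replaces -7 → [-8, -1]
-9 → replaces -8 → [-9, -1]
-4 → replaces -1 → [-9, -4]
-5 → replaces -4 → [-9, -5]
-3 → extends → [-9, -5, -3]
-6 → replaces -5 → [-9, -6, -3]
-2 → extends → [-9, -6, -3, -2]
Four tails, so the longest strictly decreasing subsequence of the original has length 4.

4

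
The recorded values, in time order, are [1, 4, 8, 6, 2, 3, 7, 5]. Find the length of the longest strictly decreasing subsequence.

Negate each value so 'decreasing' becomes 'increasing', then run patience tails on the negated sequence:
-1 → extends → [-1]
-4 → replaces -1 → [-4]
-8 → replaces -4 → [-8]
-6 → extends → [-8, -6]
-2 → extends → [-8, -6, -2]
-3 → replaces -2 → [-8, -6, -3]
-7 → replaces -6 → [-8, -7, -3]
-5 → replaces -3 → [-8, -7, -5]
Three tails, so the longest strictly decreasing subsequence of the original has length 3.

3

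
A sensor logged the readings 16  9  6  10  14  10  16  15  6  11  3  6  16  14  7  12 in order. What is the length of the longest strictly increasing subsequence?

5

Track the smallest tail for each achievable length (strict):
16 → extends → [16]
9 → replaces 16 → [9]
6 → replaces 9 → [6]
10 → extends → [6, 10]
14 → extends → [6, 10, 14]
10 → already a tail → [6, 10, 14]
16 → extends → [6, 10, 14, 16]
15 → replaces 16 → [6, 10, 14, 15]
6 → already a tail → [6, 10, 14, 15]
11 → replaces 14 → [6, 10, 11, 15]
3 → replaces 6 → [3, 10, 11, 15]
6 → replaces 10 → [3, 6, 11, 15]
16 → extends → [3, 6, 11, 15, 16]
14 → replaces 15 → [3, 6, 11, 14, 16]
7 → replaces 11 → [3, 6, 7, 14, 16]
12 → replaces 14 → [3, 6, 7, 12, 16]
Five tails, so the longest strictly increasing subsequence has length 5 (e.g. 9, 10, 14, 15, 16).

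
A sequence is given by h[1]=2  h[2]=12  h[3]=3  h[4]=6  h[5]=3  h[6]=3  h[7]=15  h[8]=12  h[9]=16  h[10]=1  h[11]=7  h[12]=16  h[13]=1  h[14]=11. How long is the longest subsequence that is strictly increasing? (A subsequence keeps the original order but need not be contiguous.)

Let dp[i] be the length of the longest such subsequence ending at index i:
i:      1  2  3  4  5  6  7  8  9 10 11 12 13 14
h[i]:   2 12  3  6  3  3 15 12 16  1  7 16  1 11
dp:     1  2  2  3  2  2  4  4  5  1  4  5  1  5
Maximum dp value is 5.

5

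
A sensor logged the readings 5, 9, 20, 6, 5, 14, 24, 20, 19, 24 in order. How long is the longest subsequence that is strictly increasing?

Let dp[i] be the length of the longest such subsequence ending at index i:
i:      1  2  3  4  5  6  7  8  9 10
a[i]:   5  9 20  6  5 14 24 20 19 24
dp:     1  2  3  2  1  3  4  4  4  5
Maximum dp value is 5.

5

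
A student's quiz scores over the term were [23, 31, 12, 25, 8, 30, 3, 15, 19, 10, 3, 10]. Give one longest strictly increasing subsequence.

Patience tails give the LIS length; then backtrack through the dp parents:
23 → extends → [23]
31 → extends → [23, 31]
12 → replaces 23 → [12, 31]
25 → replaces 31 → [12, 25]
8 → replaces 12 → [8, 25]
30 → extends → [8, 25, 30]
3 → replaces 8 → [3, 25, 30]
15 → replaces 25 → [3, 15, 30]
19 → replaces 30 → [3, 15, 19]
10 → replaces 15 → [3, 10, 19]
3 → already a tail → [3, 10, 19]
10 → already a tail → [3, 10, 19]
Length 3; one witness is 23, 25, 30.

23, 25, 30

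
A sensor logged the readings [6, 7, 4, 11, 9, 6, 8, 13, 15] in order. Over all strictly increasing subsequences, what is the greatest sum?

Let S[i] be the best sum of a strictly increasing subsequence ending at i:
i:      1  2  3  4  5  6  7  8  9
a[i]:   6  7  4 11  9  6  8 13 15
S:      6 13  4 24 22 10 21 37 52
Maximum is 52 (e.g. 6 + 7 + 11 + 13 + 15).

52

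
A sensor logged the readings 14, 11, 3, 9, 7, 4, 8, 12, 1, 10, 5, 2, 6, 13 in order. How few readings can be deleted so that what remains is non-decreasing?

Fewest deletions = n − (longest non-decreasing subsequence).
Patience tails:
14 → extends → [14]
11 → replaces 14 → [11]
3 → replaces 11 → [3]
9 → extends → [3, 9]
7 → replaces 9 → [3, 7]
4 → replaces 7 → [3, 4]
8 → extends → [3, 4, 8]
12 → extends → [3, 4, 8, 12]
1 → replaces 3 → [1, 4, 8, 12]
10 → replaces 12 → [1, 4, 8, 10]
5 → replaces 8 → [1, 4, 5, 10]
2 → replaces 4 → [1, 2, 5, 10]
6 → replaces 10 → [1, 2, 5, 6]
13 → extends → [1, 2, 5, 6, 13]
Longest non-decreasing subsequence has length 5, so deletions = 14 − 5 = 9.

9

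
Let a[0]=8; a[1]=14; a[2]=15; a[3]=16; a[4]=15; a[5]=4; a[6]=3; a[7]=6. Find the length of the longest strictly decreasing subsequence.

Negate each value so 'decreasing' becomes 'increasing', then run patience tails on the negated sequence:
-8 → extends → [-8]
-14 → replaces -8 → [-14]
-15 → replaces -14 → [-15]
-16 → replaces -15 → [-16]
-15 → extends → [-16, -15]
-4 → extends → [-16, -15, -4]
-3 → extends → [-16, -15, -4, -3]
-6 → replaces -4 → [-16, -15, -6, -3]
Four tails, so the longest strictly decreasing subsequence of the original has length 4.

4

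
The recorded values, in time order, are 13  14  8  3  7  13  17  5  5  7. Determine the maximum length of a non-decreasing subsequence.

Let dp[i] be the length of the longest such subsequence ending at index i:
i:      1  2  3  4  5  6  7  8  9 10
a[i]:  13 14  8  3  7 13 17  5  5  7
dp:     1  2  1  1  2  3  4  2  3  4
Maximum dp value is 4.

4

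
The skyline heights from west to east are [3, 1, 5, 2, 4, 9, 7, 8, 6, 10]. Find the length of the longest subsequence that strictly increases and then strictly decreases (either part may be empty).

inc[i] = longest strictly increasing subsequence ending at i; dec[i] = longest strictly decreasing subsequence starting at i:
i:      1  2  3  4  5  6  7  8  9 10
a[i]:   3  1  5  2  4  9  7  8  6 10
inc:    1  1  2  2  3  4  4  5  4  6
dec:    2  1  2  1  1  3  2  2  1  1
Best peak at i=6 (value 9): inc=4, dec=3, length 4+3−1 = 6.

6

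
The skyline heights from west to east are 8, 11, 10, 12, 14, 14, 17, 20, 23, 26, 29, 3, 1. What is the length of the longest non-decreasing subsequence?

Track the smallest tail for each achievable length (allowing ties):
8 → extends → [8]
11 → extends → [8, 11]
10 → replaces 11 → [8, 10]
12 → extends → [8, 10, 12]
14 → extends → [8, 10, 12, 14]
14 → extends → [8, 10, 12, 14, 14]
17 → extends → [8, 10, 12, 14, 14, 17]
20 → extends → [8, 10, 12, 14, 14, 17, 20]
23 → extends → [8, 10, 12, 14, 14, 17, 20, 23]
26 → extends → [8, 10, 12, 14, 14, 17, 20, 23, 26]
29 → extends → [8, 10, 12, 14, 14, 17, 20, 23, 26, 29]
3 → replaces 8 → [3, 10, 12, 14, 14, 17, 20, 23, 26, 29]
1 → replaces 3 → [1, 10, 12, 14, 14, 17, 20, 23, 26, 29]
Ten tails, so the longest non-decreasing subsequence has length 10 (e.g. 8, 11, 12, 14, 14, 17, 20, 23, 26, 29).

10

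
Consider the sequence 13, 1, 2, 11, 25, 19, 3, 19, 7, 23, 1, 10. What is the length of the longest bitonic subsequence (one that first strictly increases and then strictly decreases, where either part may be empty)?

7

inc[i] = longest strictly increasing subsequence ending at i; dec[i] = longest strictly decreasing subsequence starting at i:
i:      1  2  3  4  5  6  7  8  9 10 11 12
a[i]:  13  1  2 11 25 19  3 19  7 23  1 10
inc:    1  1  2  3  4  4  3  4  4  5  1  5
dec:    4  1  2  3  4  3  2  3  2  2  1  1
Best peak at i=5 (value 25): inc=4, dec=4, length 4+4−1 = 7.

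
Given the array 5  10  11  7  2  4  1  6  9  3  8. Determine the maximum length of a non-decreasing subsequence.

4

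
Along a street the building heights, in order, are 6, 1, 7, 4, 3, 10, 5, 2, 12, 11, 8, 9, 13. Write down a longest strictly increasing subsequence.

1, 4, 5, 8, 9, 13

Patience tails give the LIS length; then backtrack through the dp parents:
6 → extends → [6]
1 → replaces 6 → [1]
7 → extends → [1, 7]
4 → replaces 7 → [1, 4]
3 → replaces 4 → [1, 3]
10 → extends → [1, 3, 10]
5 → replaces 10 → [1, 3, 5]
2 → replaces 3 → [1, 2, 5]
12 → extends → [1, 2, 5, 12]
11 → replaces 12 → [1, 2, 5, 11]
8 → replaces 11 → [1, 2, 5, 8]
9 → extends → [1, 2, 5, 8, 9]
13 → extends → [1, 2, 5, 8, 9, 13]
Length 6; one witness is 1, 4, 5, 8, 9, 13.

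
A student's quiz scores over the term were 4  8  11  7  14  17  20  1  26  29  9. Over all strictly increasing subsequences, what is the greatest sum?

Let S[i] be the best sum of a strictly increasing subsequence ending at i:
i:       1   2   3   4   5   6   7   8   9  10  11
a[i]:    4   8  11   7  14  17  20   1  26  29   9
S:       4  12  23  11  37  54  74   1 100 129  21
Maximum is 129 (e.g. 4 + 8 + 11 + 14 + 17 + 20 + 26 + 29).

129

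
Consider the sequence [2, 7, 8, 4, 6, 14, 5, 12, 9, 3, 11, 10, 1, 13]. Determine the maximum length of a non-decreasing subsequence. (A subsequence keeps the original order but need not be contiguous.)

6

Track the smallest tail for each achievable length (allowing ties):
2 → extends → [2]
7 → extends → [2, 7]
8 → extends → [2, 7, 8]
4 → replaces 7 → [2, 4, 8]
6 → replaces 8 → [2, 4, 6]
14 → extends → [2, 4, 6, 14]
5 → replaces 6 → [2, 4, 5, 14]
12 → replaces 14 → [2, 4, 5, 12]
9 → replaces 12 → [2, 4, 5, 9]
3 → replaces 4 → [2, 3, 5, 9]
11 → extends → [2, 3, 5, 9, 11]
10 → replaces 11 → [2, 3, 5, 9, 10]
1 → replaces 2 → [1, 3, 5, 9, 10]
13 → extends → [1, 3, 5, 9, 10, 13]
Six tails, so the longest non-decreasing subsequence has length 6 (e.g. 2, 7, 8, 9, 11, 13).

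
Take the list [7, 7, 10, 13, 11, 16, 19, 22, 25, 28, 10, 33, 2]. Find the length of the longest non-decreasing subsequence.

10

Let dp[i] be the length of the longest such subsequence ending at index i:
i:      1  2  3  4  5  6  7  8  9 10 11 12 13
a[i]:   7  7 10 13 11 16 19 22 25 28 10 33  2
dp:     1  2  3  4  4  5  6  7  8  9  4 10  1
Maximum dp value is 10.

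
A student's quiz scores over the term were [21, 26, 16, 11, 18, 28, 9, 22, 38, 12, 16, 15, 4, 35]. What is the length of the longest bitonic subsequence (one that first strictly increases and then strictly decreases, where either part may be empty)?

inc[i] = longest strictly increasing subsequence ending at i; dec[i] = longest strictly decreasing subsequence starting at i:
i:      1  2  3  4  5  6  7  8  9 10 11 12 13 14
a[i]:  21 26 16 11 18 28  9 22 38 12 16 15  4 35
inc:    1  2  1  1  2  3  1  3  4  2  3  3  1  4
dec:    5  5  4  3  4  5  2  4  4  2  3  2  1  1
Best peak at i=6 (value 28): inc=3, dec=5, length 3+5−1 = 7.

7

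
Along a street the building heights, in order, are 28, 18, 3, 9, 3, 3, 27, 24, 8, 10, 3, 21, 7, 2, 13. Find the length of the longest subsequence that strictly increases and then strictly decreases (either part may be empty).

7

inc[i] = longest strictly increasing subsequence ending at i; dec[i] = longest strictly decreasing subsequence starting at i:
i:      1  2  3  4  5  6  7  8  9 10 11 12 13 14 15
a[i]:  28 18  3  9  3  3 27 24  8 10  3 21  7  2 13
inc:    1  1  1  2  1  1  3  3  2  3  1  4  2  1  4
dec:    6  5  2  4  2  2  5  4  3  3  2  3  2  1  1
Best peak at i=7 (value 27): inc=3, dec=5, length 3+5−1 = 7.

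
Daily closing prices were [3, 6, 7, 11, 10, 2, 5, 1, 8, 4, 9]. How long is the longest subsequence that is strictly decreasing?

4

Negate each value so 'decreasing' becomes 'increasing', then run patience tails on the negated sequence:
-3 → extends → [-3]
-6 → replaces -3 → [-6]
-7 → replaces -6 → [-7]
-11 → replaces -7 → [-11]
-10 → extends → [-11, -10]
-2 → extends → [-11, -10, -2]
-5 → replaces -2 → [-11, -10, -5]
-1 → extends → [-11, -10, -5, -1]
-8 → replaces -5 → [-11, -10, -8, -1]
-4 → replaces -1 → [-11, -10, -8, -4]
-9 → replaces -8 → [-11, -10, -9, -4]
Four tails, so the longest strictly decreasing subsequence of the original has length 4.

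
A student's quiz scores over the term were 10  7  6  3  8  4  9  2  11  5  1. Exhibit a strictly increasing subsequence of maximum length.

Patience tails give the LIS length; then backtrack through the dp parents:
10 → extends → [10]
7 → replaces 10 → [7]
6 → replaces 7 → [6]
3 → replaces 6 → [3]
8 → extends → [3, 8]
4 → replaces 8 → [3, 4]
9 → extends → [3, 4, 9]
2 → replaces 3 → [2, 4, 9]
11 → extends → [2, 4, 9, 11]
5 → replaces 9 → [2, 4, 5, 11]
1 → replaces 2 → [1, 4, 5, 11]
Length 4; one witness is 7, 8, 9, 11.

7, 8, 9, 11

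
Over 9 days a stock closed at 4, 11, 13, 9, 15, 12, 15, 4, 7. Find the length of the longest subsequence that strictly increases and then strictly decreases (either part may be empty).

6

inc[i] = longest strictly increasing subsequence ending at i; dec[i] = longest strictly decreasing subsequence starting at i:
i:      1  2  3  4  5  6  7  8  9
a[i]:   4 11 13  9 15 12 15  4  7
inc:    1  2  3  2  4  3  4  1  2
dec:    1  3  3  2  3  2  2  1  1
Best peak at i=5 (value 15): inc=4, dec=3, length 4+3−1 = 6.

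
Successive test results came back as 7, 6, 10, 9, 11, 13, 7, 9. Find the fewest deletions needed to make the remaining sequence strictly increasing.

Fewest deletions = n − (longest strictly increasing subsequence).
Patience tails:
7 → extends → [7]
6 → replaces 7 → [6]
10 → extends → [6, 10]
9 → replaces 10 → [6, 9]
11 → extends → [6, 9, 11]
13 → extends → [6, 9, 11, 13]
7 → replaces 9 → [6, 7, 11, 13]
9 → replaces 11 → [6, 7, 9, 13]
Longest strictly increasing subsequence has length 4, so deletions = 8 − 4 = 4.

4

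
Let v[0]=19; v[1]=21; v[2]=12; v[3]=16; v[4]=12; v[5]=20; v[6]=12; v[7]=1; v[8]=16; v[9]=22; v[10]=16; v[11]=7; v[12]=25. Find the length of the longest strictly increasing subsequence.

Track the smallest tail for each achievable length (strict):
19 → extends → [19]
21 → extends → [19, 21]
12 → replaces 19 → [12, 21]
16 → replaces 21 → [12, 16]
12 → already a tail → [12, 16]
20 → extends → [12, 16, 20]
12 → already a tail → [12, 16, 20]
1 → replaces 12 → [1, 16, 20]
16 → already a tail → [1, 16, 20]
22 → extends → [1, 16, 20, 22]
16 → already a tail → [1, 16, 20, 22]
7 → replaces 16 → [1, 7, 20, 22]
25 → extends → [1, 7, 20, 22, 25]
Five tails, so the longest strictly increasing subsequence has length 5 (e.g. 12, 16, 20, 22, 25).

5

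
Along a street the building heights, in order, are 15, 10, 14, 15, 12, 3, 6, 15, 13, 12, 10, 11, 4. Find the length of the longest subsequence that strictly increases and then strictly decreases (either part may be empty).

7

inc[i] = longest strictly increasing subsequence ending at i; dec[i] = longest strictly decreasing subsequence starting at i:
i:      1  2  3  4  5  6  7  8  9 10 11 12 13
a[i]:  15 10 14 15 12  3  6 15 13 12 10 11  4
inc:    1  1  2  3  2  1  2  3  3  3  3  4  2
dec:    6  3  5  5  3  1  2  5  4  3  2  2  1
Best peak at i=4 (value 15): inc=3, dec=5, length 3+5−1 = 7.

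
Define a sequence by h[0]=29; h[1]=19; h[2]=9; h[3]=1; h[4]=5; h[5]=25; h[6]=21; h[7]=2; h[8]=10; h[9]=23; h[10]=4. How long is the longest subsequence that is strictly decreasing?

5

Let dp[i] be the longest strictly decreasing subsequence ending at i:
i:      0  1  2  3  4  5  6  7  8  9 10
h[i]:  29 19  9  1  5 25 21  2 10 23  4
dp:     1  2  3  4  4  2  3  5  4  3  5
Maximum is 5.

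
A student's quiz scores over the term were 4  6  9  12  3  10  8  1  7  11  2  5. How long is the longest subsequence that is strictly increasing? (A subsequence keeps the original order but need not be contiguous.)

Track the smallest tail for each achievable length (strict):
4 → extends → [4]
6 → extends → [4, 6]
9 → extends → [4, 6, 9]
12 → extends → [4, 6, 9, 12]
3 → replaces 4 → [3, 6, 9, 12]
10 → replaces 12 → [3, 6, 9, 10]
8 → replaces 9 → [3, 6, 8, 10]
1 → replaces 3 → [1, 6, 8, 10]
7 → replaces 8 → [1, 6, 7, 10]
11 → extends → [1, 6, 7, 10, 11]
2 → replaces 6 → [1, 2, 7, 10, 11]
5 → replaces 7 → [1, 2, 5, 10, 11]
Five tails, so the longest strictly increasing subsequence has length 5 (e.g. 4, 6, 9, 10, 11).

5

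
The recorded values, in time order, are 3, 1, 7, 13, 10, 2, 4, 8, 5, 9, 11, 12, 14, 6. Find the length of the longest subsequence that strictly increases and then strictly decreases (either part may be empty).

9

inc[i] = longest strictly increasing subsequence ending at i; dec[i] = longest strictly decreasing subsequence starting at i:
i:      1  2  3  4  5  6  7  8  9 10 11 12 13 14
a[i]:   3  1  7 13 10  2  4  8  5  9 11 12 14  6
inc:    1  1  2  3  3  2  3  4  4  5  6  7  8  5
dec:    2  1  2  4  3  1  1  2  1  2  2  2  2  1
Best peak at i=13 (value 14): inc=8, dec=2, length 8+2−1 = 9.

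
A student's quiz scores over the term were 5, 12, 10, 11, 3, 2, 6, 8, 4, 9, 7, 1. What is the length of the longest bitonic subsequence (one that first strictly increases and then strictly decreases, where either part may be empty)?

inc[i] = longest strictly increasing subsequence ending at i; dec[i] = longest strictly decreasing subsequence starting at i:
i:      1  2  3  4  5  6  7  8  9 10 11 12
a[i]:   5 12 10 11  3  2  6  8  4  9  7  1
inc:    1  2  2  3  1  1  2  3  2  4  3  1
dec:    4  5  4  4  3  2  3  3  2  3  2  1
Best peak at i=2 (value 12): inc=2, dec=5, length 2+5−1 = 6.

6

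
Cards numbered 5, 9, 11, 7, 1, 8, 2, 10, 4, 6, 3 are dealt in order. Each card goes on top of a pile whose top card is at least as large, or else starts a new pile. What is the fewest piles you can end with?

The minimum number of non-increasing subsequences covering a sequence equals the length of its longest strictly increasing subsequence.
LIS length is 4 (e.g. 5, 7, 8, 10), so 4 piles are needed.

4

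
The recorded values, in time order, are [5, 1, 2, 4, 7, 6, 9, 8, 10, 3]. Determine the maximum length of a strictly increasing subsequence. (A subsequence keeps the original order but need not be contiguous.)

Let dp[i] be the length of the longest such subsequence ending at index i:
i:      1  2  3  4  5  6  7  8  9 10
a[i]:   5  1  2  4  7  6  9  8 10  3
dp:     1  1  2  3  4  4  5  5  6  3
Maximum dp value is 6.

6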